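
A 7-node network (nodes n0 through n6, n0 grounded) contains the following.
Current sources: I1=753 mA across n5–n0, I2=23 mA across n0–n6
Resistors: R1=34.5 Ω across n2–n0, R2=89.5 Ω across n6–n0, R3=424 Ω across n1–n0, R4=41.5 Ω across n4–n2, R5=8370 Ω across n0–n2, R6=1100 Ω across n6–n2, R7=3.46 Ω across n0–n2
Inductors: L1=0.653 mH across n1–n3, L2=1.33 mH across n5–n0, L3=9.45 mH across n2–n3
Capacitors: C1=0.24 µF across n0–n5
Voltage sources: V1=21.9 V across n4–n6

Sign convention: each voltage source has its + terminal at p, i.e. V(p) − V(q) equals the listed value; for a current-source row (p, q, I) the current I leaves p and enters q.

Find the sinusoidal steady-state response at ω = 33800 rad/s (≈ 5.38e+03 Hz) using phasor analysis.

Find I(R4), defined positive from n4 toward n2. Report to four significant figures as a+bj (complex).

0.1875-1.432e-05j A

MNA unknowns: 6 node voltages V₁..V_6 plus 1 source current (V1)
I1: z[5]−=0.753, z[0]+=0.753
R1: Y=0.02899+0.000j on G[2,0]
L1: Y=0.000-0.04531j on G[1,3]
C1: Y=0.000+0.008112j on G[0,5]
L2: Y=0.000-0.02224j on G[5,0]
R2: Y=0.01117+0.000j on G[6,0]
R3: Y=0.002358+0.000j on G[1,0]
R4: Y=0.02410+0.000j on G[4,2]
R5: Y=0.0001195+0.000j on G[0,2]
R6: Y=0.0009091+0.000j on G[6,2]
I2: z[0]−=0.023, z[6]+=0.023
L3: Y=0.000-0.003131j on G[2,3]
R7: Y=0.2890+0.000j on G[0,2]
V1: row V4−V6=21.9, i_V1 at 4,6
solve → V1=0.3325-0.2658j, V2=0.5465+0.001924j, V3=0.3463-0.2485j, V4=8.327+0.001330j, V5=0.000-53.28j, V6=-13.57+0.001330j
aux → i_V1=-0.1875+1.432e-05j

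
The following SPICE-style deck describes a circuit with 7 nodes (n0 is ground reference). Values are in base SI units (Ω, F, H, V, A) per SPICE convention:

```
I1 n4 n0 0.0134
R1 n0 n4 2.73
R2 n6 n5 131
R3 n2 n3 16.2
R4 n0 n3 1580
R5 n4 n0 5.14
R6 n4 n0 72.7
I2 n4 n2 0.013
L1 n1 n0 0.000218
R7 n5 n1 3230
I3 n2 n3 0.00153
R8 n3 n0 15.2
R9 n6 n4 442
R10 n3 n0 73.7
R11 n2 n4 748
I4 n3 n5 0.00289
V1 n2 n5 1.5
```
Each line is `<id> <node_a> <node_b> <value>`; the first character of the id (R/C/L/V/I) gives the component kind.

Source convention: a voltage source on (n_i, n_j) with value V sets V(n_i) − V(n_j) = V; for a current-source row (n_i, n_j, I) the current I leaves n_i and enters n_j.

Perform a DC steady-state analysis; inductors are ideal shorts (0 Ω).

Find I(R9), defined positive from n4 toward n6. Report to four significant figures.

Element admittances at DC:
  I1: injects 0.0134 A into n0 (from n4)
  Y(R1) = 0.3663 S between n0,n4
  Y(R2) = 0.007634 S between n6,n5
  Y(R3) = 0.06173 S between n2,n3
  Y(R4) = 0.0006329 S between n0,n3
  Y(R5) = 0.1946 S between n4,n0
  Y(R6) = 0.01376 S between n4,n0
  I2: injects 0.013 A into n2 (from n4)
  L1: short n1↔n0 (DC inductor)
  Y(R7) = 0.0003096 S between n5,n1
  I3: injects 0.00153 A into n3 (from n2)
  Y(R8) = 0.06579 S between n3,n0
  Y(R9) = 0.002262 S between n6,n4
  Y(R10) = 0.01357 S between n3,n0
  Y(R11) = 0.001337 S between n2,n4
  I4: injects 0.00289 A into n5 (from n3)
  V1: constraint V(n2)−V(n5) = 1.5
Assemble and solve the 8×8 MNA system:
  V(n1)=0.000  V(n2)=0.4369  V(n3)=0.1807  V(n4)=-0.04790  V(n5)=-1.063  V(n6)=-0.8310
  i(L1)=-0.0003291  i(V1)=-0.004991

0.001772 A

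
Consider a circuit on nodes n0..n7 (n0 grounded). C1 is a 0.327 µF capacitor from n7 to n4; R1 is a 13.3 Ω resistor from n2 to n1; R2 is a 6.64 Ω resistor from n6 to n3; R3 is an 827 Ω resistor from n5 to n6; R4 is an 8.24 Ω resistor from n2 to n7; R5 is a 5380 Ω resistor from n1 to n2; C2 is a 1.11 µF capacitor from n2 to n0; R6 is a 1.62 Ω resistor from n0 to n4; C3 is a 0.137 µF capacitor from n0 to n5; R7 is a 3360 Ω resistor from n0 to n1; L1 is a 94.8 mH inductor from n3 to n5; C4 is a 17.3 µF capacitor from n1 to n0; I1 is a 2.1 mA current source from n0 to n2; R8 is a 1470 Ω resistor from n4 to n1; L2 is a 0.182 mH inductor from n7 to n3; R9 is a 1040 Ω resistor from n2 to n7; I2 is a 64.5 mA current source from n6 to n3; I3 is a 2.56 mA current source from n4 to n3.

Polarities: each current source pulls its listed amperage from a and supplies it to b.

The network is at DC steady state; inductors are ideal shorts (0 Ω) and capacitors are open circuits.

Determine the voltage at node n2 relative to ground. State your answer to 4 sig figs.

4.828 V

Element admittances at DC:
  Y(C1) = 0.000 S between n7,n4
  Y(R1) = 0.07519 S between n2,n1
  Y(R2) = 0.1506 S between n6,n3
  Y(R3) = 0.001209 S between n5,n6
  Y(R4) = 0.1214 S between n2,n7
  Y(R5) = 0.0001859 S between n1,n2
  Y(C2) = 0.000 S between n2,n0
  Y(R6) = 0.6173 S between n0,n4
  Y(C3) = 0.000 S between n0,n5
  Y(R7) = 0.0002976 S between n0,n1
  L1: short n3↔n5 (DC inductor)
  Y(C4) = 0.000 S between n1,n0
  I1: injects 0.0021 A into n2 (from n0)
  Y(R8) = 0.0006803 S between n4,n1
  L2: short n7↔n3 (DC inductor)
  Y(R9) = 0.0009615 S between n2,n7
  I2: injects 0.0645 A into n3 (from n6)
  I3: injects 0.00256 A into n3 (from n4)
Assemble and solve the 9×9 MNA system:
  V(n1)=4.766  V(n2)=4.828  V(n3)=4.849  V(n4)=0.001104  V(n5)=4.849  V(n6)=4.424  V(n7)=4.849
  i(L1)=0.0005137  i(L2)=-0.002560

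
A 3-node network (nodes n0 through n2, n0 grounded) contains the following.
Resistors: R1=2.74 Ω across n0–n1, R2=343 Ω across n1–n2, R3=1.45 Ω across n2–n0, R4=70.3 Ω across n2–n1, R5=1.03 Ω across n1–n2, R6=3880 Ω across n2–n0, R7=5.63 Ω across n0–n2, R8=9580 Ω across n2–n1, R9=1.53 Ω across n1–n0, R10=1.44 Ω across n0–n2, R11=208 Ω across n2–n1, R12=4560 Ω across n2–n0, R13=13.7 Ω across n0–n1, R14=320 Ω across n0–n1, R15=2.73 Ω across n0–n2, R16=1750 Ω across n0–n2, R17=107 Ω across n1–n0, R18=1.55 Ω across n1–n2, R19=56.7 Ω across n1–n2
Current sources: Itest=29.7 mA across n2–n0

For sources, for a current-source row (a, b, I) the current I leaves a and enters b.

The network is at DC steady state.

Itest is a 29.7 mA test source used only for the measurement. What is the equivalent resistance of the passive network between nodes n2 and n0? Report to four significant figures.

MNA unknowns: 2 node voltages V₁..V_2
R1: Y=0.3650 on G[0,1]
R2: Y=0.002915 on G[1,2]
R3: Y=0.6897 on G[2,0]
R4: Y=0.01422 on G[2,1]
R5: Y=0.9709 on G[1,2]
R6: Y=0.0002577 on G[2,0]
R7: Y=0.1776 on G[0,2]
R8: Y=0.0001044 on G[2,1]
R9: Y=0.6536 on G[1,0]
R10: Y=0.6944 on G[0,2]
R11: Y=0.004808 on G[2,1]
R12: Y=0.0002193 on G[2,0]
R13: Y=0.07299 on G[0,1]
R14: Y=0.003125 on G[0,1]
R15: Y=0.3663 on G[0,2]
R16: Y=0.0005714 on G[0,2]
R17: Y=0.009346 on G[1,0]
R18: Y=0.6452 on G[1,2]
R19: Y=0.01764 on G[1,2]
Itest: z[2]−=0.0297, z[0]+=0.0297
solve → V1=-0.006876, V2=-0.01146

R_eq = 0.3859 Ω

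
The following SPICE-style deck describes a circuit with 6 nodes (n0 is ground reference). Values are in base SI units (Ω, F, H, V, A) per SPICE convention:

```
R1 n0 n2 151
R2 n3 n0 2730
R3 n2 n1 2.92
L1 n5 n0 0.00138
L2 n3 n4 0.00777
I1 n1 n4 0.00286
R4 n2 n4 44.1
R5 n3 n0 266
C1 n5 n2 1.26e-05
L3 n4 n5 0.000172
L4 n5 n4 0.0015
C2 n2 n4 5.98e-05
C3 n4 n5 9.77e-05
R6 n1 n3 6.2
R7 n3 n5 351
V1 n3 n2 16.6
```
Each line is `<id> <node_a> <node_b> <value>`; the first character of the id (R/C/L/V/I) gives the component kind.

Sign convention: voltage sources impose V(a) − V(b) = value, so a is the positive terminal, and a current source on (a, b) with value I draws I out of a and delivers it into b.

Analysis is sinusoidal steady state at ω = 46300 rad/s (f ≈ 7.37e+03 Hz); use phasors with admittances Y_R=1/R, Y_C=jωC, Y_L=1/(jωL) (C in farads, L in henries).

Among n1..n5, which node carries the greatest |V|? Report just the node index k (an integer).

3

MNA unknowns: 5 node voltages V₁..V_5 plus 1 source current (V1)
R1: Y=0.006623+0.000j on G[0,2]
R2: Y=0.0003663+0.000j on G[3,0]
R3: Y=0.3425+0.000j on G[2,1]
L1: Y=0.000-0.01565j on G[5,0]
L2: Y=0.000-0.002780j on G[3,4]
I1: z[1]−=0.00286, z[4]+=0.00286
R4: Y=0.02268+0.000j on G[2,4]
R5: Y=0.003759+0.000j on G[3,0]
C1: Y=0.000+0.5834j on G[5,2]
L3: Y=0.000-0.1256j on G[4,5]
L4: Y=0.000-0.01440j on G[5,4]
C2: Y=0.000+2.769j on G[2,4]
C3: Y=0.000+4.524j on G[4,5]
R6: Y=0.1613+0.000j on G[1,3]
R7: Y=0.002849+0.000j on G[3,5]
V1: row V3−V2=16.6, i_V1 at 3,2
solve → V1=3.305-2.957j, V2=-2.005-2.957j, V3=14.60-2.957j, V4=-2.027-2.983j, V5=-2.031-2.999j
aux → i_V1=-1.929+0.05828j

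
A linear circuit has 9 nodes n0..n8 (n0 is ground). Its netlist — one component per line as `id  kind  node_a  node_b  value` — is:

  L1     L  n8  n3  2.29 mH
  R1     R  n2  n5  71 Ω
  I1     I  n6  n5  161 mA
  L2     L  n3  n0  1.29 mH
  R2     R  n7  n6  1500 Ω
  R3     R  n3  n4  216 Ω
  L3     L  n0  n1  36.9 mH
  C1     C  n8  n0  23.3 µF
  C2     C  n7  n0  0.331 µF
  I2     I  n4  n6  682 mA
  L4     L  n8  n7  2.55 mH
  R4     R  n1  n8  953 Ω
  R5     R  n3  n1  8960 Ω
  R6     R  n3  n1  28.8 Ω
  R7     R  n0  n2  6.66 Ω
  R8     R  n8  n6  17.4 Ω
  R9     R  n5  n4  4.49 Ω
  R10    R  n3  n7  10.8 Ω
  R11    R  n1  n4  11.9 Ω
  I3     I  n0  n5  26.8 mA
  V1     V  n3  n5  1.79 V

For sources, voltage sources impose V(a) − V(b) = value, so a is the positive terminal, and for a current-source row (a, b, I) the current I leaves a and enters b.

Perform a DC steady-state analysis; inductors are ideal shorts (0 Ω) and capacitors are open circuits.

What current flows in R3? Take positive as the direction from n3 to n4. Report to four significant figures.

0.01607 A

Element admittances at DC:
  L1: short n8↔n3 (DC inductor)
  Y(R1) = 0.01408 S between n2,n5
  I1: injects 0.161 A into n5 (from n6)
  L2: short n3↔n0 (DC inductor)
  Y(R2) = 0.0006667 S between n7,n6
  Y(R3) = 0.004630 S between n3,n4
  L3: short n0↔n1 (DC inductor)
  Y(C1) = 0.000 S between n8,n0
  Y(C2) = 0.000 S between n7,n0
  I2: injects 0.682 A into n6 (from n4)
  L4: short n8↔n7 (DC inductor)
  Y(R4) = 0.001049 S between n1,n8
  Y(R5) = 0.0001116 S between n3,n1
  Y(R6) = 0.03472 S between n3,n1
  Y(R7) = 0.1502 S between n0,n2
  Y(R8) = 0.05747 S between n8,n6
  Y(R9) = 0.2227 S between n5,n4
  Y(R10) = 0.09259 S between n3,n7
  Y(R11) = 0.08403 S between n1,n4
  I3: injects 0.0268 A into n5 (from n0)
  V1: constraint V(n3)−V(n5) = 1.79
Assemble and solve the 13×13 MNA system:
  V(n1)=0.000  V(n2)=-0.1535  V(n3)=0.000  V(n4)=-3.471  V(n5)=-1.790  V(n6)=8.961  V(n7)=0.000  V(n8)=0.000
  i(L1)=0.5210  i(L2)=0.3415  i(L3)=0.2916  i(L4)=-0.005974  i(V1)=0.1634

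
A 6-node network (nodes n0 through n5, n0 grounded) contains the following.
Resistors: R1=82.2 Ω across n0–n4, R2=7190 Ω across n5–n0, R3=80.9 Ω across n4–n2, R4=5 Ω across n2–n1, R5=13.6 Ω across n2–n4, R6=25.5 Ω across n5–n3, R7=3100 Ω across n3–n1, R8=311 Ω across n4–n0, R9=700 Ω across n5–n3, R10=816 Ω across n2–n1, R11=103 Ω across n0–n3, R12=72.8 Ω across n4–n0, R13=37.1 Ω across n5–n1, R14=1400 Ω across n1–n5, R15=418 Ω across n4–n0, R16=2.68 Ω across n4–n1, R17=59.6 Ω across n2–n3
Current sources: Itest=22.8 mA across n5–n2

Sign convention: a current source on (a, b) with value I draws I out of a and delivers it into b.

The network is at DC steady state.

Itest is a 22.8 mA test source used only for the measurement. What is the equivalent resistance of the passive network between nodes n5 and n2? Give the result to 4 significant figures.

R_eq = 25.18 Ω

Apply KCL at each of the 5 non-ground nodes and solve the resulting linear system.
Node n1: branches {R4, R7, R10, R13, R14, R16} → V_1 = 0.06865
Node n2: branches {R3, R4, R5, R10, R17, Itest} → V_2 = 0.1286
Node n3: branches {R6, R7, R9, R11, R17} → V_3 = -0.2362
Node n4: branches {R1, R3, R5, R8, R12, R15, R16} → V_4 = 0.07473
Node n5: branches {R2, R6, R9, R13, R14, Itest} → V_5 = -0.4456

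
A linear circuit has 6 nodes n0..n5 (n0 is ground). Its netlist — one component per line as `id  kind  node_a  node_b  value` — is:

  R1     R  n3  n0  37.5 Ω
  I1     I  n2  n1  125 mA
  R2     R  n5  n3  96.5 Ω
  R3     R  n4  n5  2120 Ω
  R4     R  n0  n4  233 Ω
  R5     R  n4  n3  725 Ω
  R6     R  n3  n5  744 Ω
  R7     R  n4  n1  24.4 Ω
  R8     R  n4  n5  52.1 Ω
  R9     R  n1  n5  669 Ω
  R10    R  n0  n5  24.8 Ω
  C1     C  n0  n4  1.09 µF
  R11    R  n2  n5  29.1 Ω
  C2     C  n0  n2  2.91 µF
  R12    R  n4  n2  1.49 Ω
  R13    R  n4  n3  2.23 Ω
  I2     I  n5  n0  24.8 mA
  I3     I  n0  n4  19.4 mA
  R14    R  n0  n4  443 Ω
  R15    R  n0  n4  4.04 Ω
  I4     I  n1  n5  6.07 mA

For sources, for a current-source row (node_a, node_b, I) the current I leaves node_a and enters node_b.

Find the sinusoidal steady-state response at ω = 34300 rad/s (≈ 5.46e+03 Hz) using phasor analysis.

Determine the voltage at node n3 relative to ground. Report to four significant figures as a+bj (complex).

Apply KCL at each of the 5 non-ground nodes and solve the resulting linear system.
Node n1: branches {I1, R7, R9, I4} → V_1 = 2.826+0.04206j
Node n2: branches {I1, R11, C2, R12} → V_2 = -0.1445+0.06237j
Node n3: branches {R1, R2, R5, R6, R13} → V_3 = 0.02713+0.03985j
Node n4: branches {R3, R4, R5, R7, R8, C1, R12, R13, I3, R14, R15} → V_4 = 0.03392+0.04240j
Node n5: branches {R2, R3, R6, R8, R9, R10, R11, I2, I4} → V_5 = -0.1719+0.03260j

0.02713+0.03985j V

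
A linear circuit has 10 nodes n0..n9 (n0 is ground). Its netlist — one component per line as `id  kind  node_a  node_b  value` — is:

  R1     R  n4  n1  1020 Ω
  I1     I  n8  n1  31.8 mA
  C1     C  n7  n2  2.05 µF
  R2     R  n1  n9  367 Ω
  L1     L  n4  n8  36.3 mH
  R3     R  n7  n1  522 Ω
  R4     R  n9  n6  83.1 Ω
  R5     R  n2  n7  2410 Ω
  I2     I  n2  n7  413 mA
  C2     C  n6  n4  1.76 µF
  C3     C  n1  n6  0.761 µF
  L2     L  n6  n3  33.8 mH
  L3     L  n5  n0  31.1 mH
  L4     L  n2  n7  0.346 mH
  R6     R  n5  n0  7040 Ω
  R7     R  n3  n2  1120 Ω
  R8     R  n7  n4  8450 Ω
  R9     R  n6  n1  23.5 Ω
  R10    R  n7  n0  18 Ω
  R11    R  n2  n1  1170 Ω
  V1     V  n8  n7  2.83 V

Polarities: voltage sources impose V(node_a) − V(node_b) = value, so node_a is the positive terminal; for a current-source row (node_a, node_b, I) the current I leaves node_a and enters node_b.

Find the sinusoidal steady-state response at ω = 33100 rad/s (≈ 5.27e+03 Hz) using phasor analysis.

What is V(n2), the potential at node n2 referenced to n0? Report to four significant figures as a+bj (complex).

-1.216-20.21j V

MNA unknowns: 9 node voltages V₁..V_9 plus 1 source current (V1)
R1: Y=0.0009804+0.000j on G[4,1]
I1: z[8]−=0.0318, z[1]+=0.0318
C1: Y=0.000+0.06785j on G[7,2]
R2: Y=0.002725+0.000j on G[1,9]
L1: Y=0.000-0.0008323j on G[4,8]
R3: Y=0.001916+0.000j on G[7,1]
R4: Y=0.01203+0.000j on G[9,6]
R5: Y=0.0004149+0.000j on G[2,7]
I2: z[2]−=0.413, z[7]+=0.413
C2: Y=0.000+0.05826j on G[6,4]
C3: Y=0.000+0.02519j on G[1,6]
L2: Y=0.000-0.0008938j on G[6,3]
L3: Y=0.000-0.0009714j on G[5,0]
L4: Y=0.000-0.08732j on G[2,7]
R6: Y=0.0001420+0.000j on G[5,0]
R7: Y=0.0008929+0.000j on G[3,2]
R8: Y=0.0001183+0.000j on G[7,4]
R9: Y=0.04255+0.000j on G[6,1]
R10: Y=0.05556+0.000j on G[7,0]
R11: Y=0.0008547+0.000j on G[2,1]
V1: row V8−V7=2.83, i_V1 at 8,7
solve → V1=8.355-5.263j, V2=-1.216-20.21j, V3=11.06-17.40j, V4=8.340-5.203j, V5=0.000+0.000j, V6=8.251-5.146j, V7=0.000+0.000j, V8=2.830+0.000j, V9=8.270-5.167j
aux → i_V1=-0.03613-0.004585j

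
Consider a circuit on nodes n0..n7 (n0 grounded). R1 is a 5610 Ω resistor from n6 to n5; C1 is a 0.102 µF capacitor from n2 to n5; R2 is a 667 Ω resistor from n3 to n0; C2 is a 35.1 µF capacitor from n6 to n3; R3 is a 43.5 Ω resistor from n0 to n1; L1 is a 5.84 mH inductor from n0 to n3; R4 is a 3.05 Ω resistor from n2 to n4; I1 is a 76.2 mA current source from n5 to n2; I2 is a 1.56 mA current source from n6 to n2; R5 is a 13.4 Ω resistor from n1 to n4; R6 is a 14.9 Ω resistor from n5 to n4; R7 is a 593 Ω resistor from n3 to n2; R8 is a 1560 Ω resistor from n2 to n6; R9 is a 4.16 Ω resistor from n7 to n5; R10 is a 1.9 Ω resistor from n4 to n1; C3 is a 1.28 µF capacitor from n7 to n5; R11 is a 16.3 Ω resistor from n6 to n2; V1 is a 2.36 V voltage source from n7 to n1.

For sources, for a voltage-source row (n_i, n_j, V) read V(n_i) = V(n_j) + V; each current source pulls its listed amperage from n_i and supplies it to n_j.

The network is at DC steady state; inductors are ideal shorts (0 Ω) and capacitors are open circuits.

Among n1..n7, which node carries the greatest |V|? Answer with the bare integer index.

MNA unknowns: 7 node voltages V₁..V_7 plus 2 source currents (L1, V1)
R1: Y=0.0001783 on G[6,5]
C1: Y=0.000 on G[2,5]
R2: Y=0.001499 on G[3,0]
C2: Y=0.000 on G[6,3]
R3: Y=0.02299 on G[0,1]
L1: row V0−V3=0, i_L1 at 0,3
R4: Y=0.3279 on G[2,4]
I1: z[5]−=0.0762, z[2]+=0.0762
I2: z[6]−=0.00156, z[2]+=0.00156
R5: Y=0.07463 on G[1,4]
R6: Y=0.06711 on G[5,4]
R7: Y=0.001686 on G[3,2]
R8: Y=0.0006410 on G[2,6]
R9: Y=0.2404 on G[7,5]
R10: Y=0.5263 on G[4,1]
C3: Y=0.000 on G[7,5]
R11: Y=0.06135 on G[6,2]
V1: row V7−V1=2.36, i_V1 at 7,1
solve → V1=-0.03487, V2=0.4754, V3=0.000, V4=0.2448, V5=1.623, V6=0.4536, V7=2.325
aux → i_L1=-0.0008017, i_V1=-0.1689

7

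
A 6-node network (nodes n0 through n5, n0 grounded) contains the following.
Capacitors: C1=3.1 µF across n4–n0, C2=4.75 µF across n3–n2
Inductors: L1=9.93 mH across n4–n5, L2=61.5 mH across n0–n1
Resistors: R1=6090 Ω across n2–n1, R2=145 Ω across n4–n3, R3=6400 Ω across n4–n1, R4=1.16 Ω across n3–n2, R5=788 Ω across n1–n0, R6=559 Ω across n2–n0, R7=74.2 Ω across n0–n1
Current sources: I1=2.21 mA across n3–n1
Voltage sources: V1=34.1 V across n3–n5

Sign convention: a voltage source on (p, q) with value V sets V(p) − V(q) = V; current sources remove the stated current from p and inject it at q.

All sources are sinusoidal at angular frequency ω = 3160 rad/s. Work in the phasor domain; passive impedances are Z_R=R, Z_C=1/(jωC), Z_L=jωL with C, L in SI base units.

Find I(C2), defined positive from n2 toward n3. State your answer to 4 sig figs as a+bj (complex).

-9.821e-05-0.001096j A

Apply KCL at each of the 5 non-ground nodes and solve the resulting linear system.
Node n1: branches {R1, R3, L2, I1, R5, R7} → V_1 = 0.4366+0.1930j
Node n2: branches {R1, R4, C2, R6} → V_2 = 32.30-2.311j
Node n3: branches {R2, R4, C2, I1, V1} → V_3 = 32.38-2.317j
Node n4: branches {C1, L1, R2, R3} → V_4 = 0.3609+6.658j
Node n5: branches {L1, V1} → V_5 = -1.724-2.317j
Source currents: i(V1)=-0.2860+0.06644j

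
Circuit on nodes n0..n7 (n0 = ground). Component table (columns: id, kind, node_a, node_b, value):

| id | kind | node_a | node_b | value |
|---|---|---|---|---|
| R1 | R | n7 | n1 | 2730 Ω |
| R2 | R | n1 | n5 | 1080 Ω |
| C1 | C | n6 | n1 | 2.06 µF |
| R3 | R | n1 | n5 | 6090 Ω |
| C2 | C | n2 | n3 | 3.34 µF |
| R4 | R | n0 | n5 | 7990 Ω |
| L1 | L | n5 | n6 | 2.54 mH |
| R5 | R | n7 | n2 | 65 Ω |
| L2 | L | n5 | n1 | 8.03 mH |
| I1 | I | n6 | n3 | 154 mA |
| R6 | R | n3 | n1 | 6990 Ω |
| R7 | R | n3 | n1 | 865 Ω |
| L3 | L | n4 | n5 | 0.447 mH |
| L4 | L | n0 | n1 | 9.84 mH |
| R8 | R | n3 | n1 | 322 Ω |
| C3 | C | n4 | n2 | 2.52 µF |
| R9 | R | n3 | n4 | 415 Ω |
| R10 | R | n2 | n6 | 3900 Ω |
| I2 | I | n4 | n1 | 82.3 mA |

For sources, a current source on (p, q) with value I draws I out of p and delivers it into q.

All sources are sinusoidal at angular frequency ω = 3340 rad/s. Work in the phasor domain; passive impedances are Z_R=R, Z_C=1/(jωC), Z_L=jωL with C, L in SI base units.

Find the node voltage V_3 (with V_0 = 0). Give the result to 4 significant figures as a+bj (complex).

Element admittances at ω=3340 rad/s:
  Y(R1) = 0.0003663+0.000j S between n7,n1
  Y(R2) = 0.0009259+0.000j S between n1,n5
  Y(C1) = 0.000+0.006880j S between n6,n1
  Y(R3) = 0.0001642+0.000j S between n1,n5
  Y(C2) = 0.000+0.01116j S between n2,n3
  Y(R4) = 0.0001252+0.000j S between n0,n5
  Y(L1) = 0.000-0.1179j S between n5,n6
  Y(R5) = 0.01538+0.000j S between n7,n2
  Y(L2) = 0.000-0.03729j S between n5,n1
  I1: injects 0.154 A into n3 (from n6)
  Y(R6) = 0.0001431+0.000j S between n3,n1
  Y(R7) = 0.001156+0.000j S between n3,n1
  Y(L3) = 0.000-0.6698j S between n4,n5
  Y(L4) = 0.000-0.03043j S between n0,n1
  Y(R8) = 0.003106+0.000j S between n3,n1
  Y(C3) = 0.000+0.008417j S between n4,n2
  Y(R9) = 0.002410+0.000j S between n3,n4
  Y(R10) = 0.0002564+0.000j S between n2,n6
  I2: injects 0.0823 A into n1 (from n4)
Assemble and solve the 7×7 MNA system:
  V(n1)=-0.02170+0.009875j  V(n2)=7.784-9.929j  V(n3)=15.16-13.93j  V(n4)=-2.499-5.276j  V(n5)=-2.401-5.275j  V(n6)=-2.541-6.966j  V(n7)=7.603-9.698j

15.16-13.93j V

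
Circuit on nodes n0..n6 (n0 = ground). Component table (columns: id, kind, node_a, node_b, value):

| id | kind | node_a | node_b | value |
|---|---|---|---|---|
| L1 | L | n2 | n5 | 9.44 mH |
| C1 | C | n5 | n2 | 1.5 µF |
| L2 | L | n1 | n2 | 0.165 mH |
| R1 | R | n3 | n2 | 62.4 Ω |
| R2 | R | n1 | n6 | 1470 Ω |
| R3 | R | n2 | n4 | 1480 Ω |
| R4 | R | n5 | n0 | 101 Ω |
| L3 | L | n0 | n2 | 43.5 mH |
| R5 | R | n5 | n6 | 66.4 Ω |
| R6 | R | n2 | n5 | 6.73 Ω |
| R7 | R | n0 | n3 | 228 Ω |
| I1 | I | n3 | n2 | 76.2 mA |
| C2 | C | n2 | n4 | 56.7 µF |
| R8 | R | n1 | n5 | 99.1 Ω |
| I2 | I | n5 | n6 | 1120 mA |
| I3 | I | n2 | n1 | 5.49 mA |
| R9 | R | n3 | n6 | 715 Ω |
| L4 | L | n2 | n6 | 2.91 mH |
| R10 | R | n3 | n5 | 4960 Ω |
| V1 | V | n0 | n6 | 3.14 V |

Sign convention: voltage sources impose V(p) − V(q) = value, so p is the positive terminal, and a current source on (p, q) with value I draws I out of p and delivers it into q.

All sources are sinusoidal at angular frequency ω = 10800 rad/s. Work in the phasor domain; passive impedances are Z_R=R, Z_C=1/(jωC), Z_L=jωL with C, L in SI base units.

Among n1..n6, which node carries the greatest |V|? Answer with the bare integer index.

Apply KCL at each of the 6 non-ground nodes and solve the resulting linear system.
Node n1: branches {L2, R2, R8, I3} → V_1 = -16.06-16.89j
Node n2: branches {L1, C1, L2, R1, R3, L3, R6, I1, C2, I3, L4} → V_2 = -15.99-16.85j
Node n3: branches {R1, R7, I1, R9, R10} → V_3 = -15.49-12.40j
Node n4: branches {R3, C2} → V_4 = -15.99-16.85j
Node n5: branches {L1, C1, R4, R5, R6, R8, I2, R10} → V_5 = -20.09-14.41j
Node n6: branches {R2, R5, I2, R9, L4, V1} → V_6 = -3.140+0.000j
Source currents: i(V1)=-0.3027-0.1630j

5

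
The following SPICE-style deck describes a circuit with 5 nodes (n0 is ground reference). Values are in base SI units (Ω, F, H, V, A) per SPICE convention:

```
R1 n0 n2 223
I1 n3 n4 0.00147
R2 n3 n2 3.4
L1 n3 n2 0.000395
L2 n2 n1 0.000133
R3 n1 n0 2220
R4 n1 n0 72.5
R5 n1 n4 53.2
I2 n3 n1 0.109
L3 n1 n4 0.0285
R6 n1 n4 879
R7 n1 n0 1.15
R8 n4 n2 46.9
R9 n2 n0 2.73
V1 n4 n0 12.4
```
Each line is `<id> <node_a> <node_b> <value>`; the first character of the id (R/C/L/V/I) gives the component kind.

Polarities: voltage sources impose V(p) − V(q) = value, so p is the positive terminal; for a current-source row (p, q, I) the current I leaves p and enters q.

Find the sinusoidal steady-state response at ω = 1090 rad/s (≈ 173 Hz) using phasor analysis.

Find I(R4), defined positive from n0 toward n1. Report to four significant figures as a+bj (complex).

Element admittances at ω=1090 rad/s:
  Y(R1) = 0.004484+0.000j S between n0,n2
  I1: injects 0.00147 A into n4 (from n3)
  Y(R2) = 0.2941+0.000j S between n3,n2
  Y(L1) = 0.000-2.323j S between n3,n2
  Y(L2) = 0.000-6.898j S between n2,n1
  Y(R3) = 0.0004505+0.000j S between n1,n0
  Y(R4) = 0.01379+0.000j S between n1,n0
  Y(R5) = 0.01880+0.000j S between n1,n4
  I2: injects 0.109 A into n1 (from n3)
  Y(L3) = 0.000-0.03219j S between n1,n4
  Y(R6) = 0.001138+0.000j S between n1,n4
  Y(R7) = 0.8696+0.000j S between n1,n0
  Y(R8) = 0.02132+0.000j S between n4,n2
  Y(R9) = 0.3663+0.000j S between n2,n0
  V1: constraint V(n4)−V(n0) = 12.4
Assemble and solve the 5×5 MNA system:
  V(n1)=0.4062-0.2980j  V(n2)=0.3892-0.2978j  V(n3)=0.3833-0.3446j  V(n4)=12.40+0.000j
  i(V1)=-0.5033+0.3738j

-0.005602+0.004110j A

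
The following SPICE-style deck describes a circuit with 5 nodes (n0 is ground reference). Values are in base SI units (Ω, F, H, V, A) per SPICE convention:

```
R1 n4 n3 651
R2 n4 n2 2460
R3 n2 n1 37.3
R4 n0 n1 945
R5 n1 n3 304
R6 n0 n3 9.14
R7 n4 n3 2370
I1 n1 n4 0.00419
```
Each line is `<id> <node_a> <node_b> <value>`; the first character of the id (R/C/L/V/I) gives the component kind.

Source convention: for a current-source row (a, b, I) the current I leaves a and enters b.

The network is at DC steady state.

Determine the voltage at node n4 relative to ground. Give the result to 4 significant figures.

1.657 V

Element admittances at DC:
  Y(R1) = 0.001536 S between n4,n3
  Y(R2) = 0.0004065 S between n4,n2
  Y(R3) = 0.02681 S between n2,n1
  Y(R4) = 0.001058 S between n0,n1
  Y(R5) = 0.003289 S between n1,n3
  Y(R6) = 0.1094 S between n0,n3
  Y(R7) = 0.0004219 S between n4,n3
  I1: injects 0.00419 A into n4 (from n1)
Assemble and solve the 4×4 MNA system:
  V(n1)=-0.7377  V(n2)=-0.7020  V(n3)=0.007135  V(n4)=1.657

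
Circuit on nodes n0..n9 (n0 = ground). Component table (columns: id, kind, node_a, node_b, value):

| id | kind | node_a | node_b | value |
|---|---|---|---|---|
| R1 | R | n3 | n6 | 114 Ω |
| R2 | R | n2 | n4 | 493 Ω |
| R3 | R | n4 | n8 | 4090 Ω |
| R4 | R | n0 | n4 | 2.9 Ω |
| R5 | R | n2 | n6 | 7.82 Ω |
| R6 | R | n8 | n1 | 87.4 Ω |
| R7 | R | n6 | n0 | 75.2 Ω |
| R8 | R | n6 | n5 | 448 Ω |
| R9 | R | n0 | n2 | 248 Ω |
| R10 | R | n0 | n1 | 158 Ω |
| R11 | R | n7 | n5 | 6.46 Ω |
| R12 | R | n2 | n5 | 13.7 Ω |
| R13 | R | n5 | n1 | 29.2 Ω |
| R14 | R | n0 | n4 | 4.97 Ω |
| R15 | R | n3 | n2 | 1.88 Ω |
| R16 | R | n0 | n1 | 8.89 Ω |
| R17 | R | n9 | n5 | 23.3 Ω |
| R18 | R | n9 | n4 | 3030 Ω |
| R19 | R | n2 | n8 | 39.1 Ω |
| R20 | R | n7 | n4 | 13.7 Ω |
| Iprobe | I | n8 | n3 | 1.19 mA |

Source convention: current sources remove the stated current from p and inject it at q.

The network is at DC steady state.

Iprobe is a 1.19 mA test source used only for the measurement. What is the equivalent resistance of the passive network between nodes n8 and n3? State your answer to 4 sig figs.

R_eq = 30.44 Ω

Element admittances at DC:
  Y(R1) = 0.008772 S between n3,n6
  Y(R2) = 0.002028 S between n2,n4
  Y(R3) = 0.0002445 S between n4,n8
  Y(R4) = 0.3448 S between n0,n4
  Y(R5) = 0.1279 S between n2,n6
  Y(R6) = 0.01144 S between n8,n1
  Y(R7) = 0.01330 S between n6,n0
  Y(R8) = 0.002232 S between n6,n5
  Y(R9) = 0.004032 S between n0,n2
  Y(R10) = 0.006329 S between n0,n1
  Y(R11) = 0.1548 S between n7,n5
  Y(R12) = 0.07299 S between n2,n5
  Y(R13) = 0.03425 S between n5,n1
  Y(R14) = 0.2012 S between n0,n4
  Y(R15) = 0.5319 S between n3,n2
  Y(R16) = 0.1125 S between n0,n1
  Y(R17) = 0.04292 S between n9,n5
  Y(R18) = 0.0003300 S between n9,n4
  Y(R19) = 0.02558 S between n2,n8
  Y(R20) = 0.07299 S between n7,n4
  Iprobe: injects 0.00119 A into n3 (from n8)
Assemble and solve the 9×9 MNA system:
  V(n1)=-0.001561  V(n2)=0.005153  V(n3)=0.007348  V(n4)=0.0001851  V(n5)=0.002149  V(n6)=0.004786  V(n7)=0.001520  V(n8)=-0.02888  V(n9)=0.002134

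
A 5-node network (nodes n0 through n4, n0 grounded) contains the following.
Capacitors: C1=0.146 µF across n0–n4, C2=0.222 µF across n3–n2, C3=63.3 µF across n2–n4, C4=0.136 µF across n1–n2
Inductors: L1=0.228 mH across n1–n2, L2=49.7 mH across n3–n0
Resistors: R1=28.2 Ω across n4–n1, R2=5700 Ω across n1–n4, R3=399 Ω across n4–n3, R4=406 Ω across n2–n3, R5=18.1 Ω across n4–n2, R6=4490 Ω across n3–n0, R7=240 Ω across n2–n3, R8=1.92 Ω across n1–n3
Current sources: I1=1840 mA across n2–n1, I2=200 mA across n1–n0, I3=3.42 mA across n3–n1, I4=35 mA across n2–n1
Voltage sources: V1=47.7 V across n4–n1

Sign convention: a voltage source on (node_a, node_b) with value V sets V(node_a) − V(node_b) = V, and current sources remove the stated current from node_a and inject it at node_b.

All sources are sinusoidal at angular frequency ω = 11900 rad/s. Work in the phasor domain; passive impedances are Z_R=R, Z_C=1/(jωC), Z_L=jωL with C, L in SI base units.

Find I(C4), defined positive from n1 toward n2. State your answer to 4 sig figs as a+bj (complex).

Apply KCL at each of the 4 non-ground nodes and solve the resulting linear system.
Node n1: branches {L1, R1, I1, R2, I2, I3, R8, C4, I4, V1} → V_1 = -916.8-161.5j
Node n2: branches {L1, C2, I1, R4, C3, R5, R7, C4, I4} → V_2 = -826.5-149.1j
Node n3: branches {C2, R3, R4, R6, I3, L2, R7, R8} → V_3 = -914.7-163.8j
Node n4: branches {C1, R1, R2, R3, C3, R5, V1} → V_4 = -869.1-161.5j
Source currents: i(V1)=-9.055+34.34j

0.02002-0.1463j A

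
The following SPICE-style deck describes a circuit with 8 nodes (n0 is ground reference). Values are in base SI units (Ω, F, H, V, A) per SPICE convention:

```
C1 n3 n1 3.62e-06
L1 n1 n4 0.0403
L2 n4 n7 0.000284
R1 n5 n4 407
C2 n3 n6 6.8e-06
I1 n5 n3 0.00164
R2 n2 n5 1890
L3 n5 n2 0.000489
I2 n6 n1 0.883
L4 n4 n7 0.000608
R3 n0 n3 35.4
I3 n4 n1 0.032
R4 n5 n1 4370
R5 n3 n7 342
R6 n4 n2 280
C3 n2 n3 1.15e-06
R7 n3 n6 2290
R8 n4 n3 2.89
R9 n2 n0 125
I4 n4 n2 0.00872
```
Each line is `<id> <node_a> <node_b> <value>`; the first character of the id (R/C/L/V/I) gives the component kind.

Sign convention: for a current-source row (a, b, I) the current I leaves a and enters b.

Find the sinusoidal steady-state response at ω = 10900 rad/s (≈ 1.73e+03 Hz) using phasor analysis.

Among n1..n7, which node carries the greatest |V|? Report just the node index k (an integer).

1

Apply KCL at each of the 7 non-ground nodes and solve the resulting linear system.
Node n1: branches {C1, L1, I2, I3, R4} → V_1 = 0.1677-24.51j
Node n2: branches {R2, L3, R6, C3, R9, I4} → V_2 = -0.008344-0.3448j
Node n3: branches {C1, C2, I1, R3, R5, C3, R7, R8} → V_3 = 0.002363+0.09764j
Node n4: branches {L1, L2, R1, L4, I3, R6, R8, I4} → V_4 = -0.2701+0.08722j
Node n5: branches {R1, I1, R2, L3, R4} → V_5 = 0.01526-0.3571j
Node n6: branches {C2, I2, R7} → V_6 = -0.06782+12.01j
Node n7: branches {L2, L4, R5} → V_7 = -0.2702+0.08890j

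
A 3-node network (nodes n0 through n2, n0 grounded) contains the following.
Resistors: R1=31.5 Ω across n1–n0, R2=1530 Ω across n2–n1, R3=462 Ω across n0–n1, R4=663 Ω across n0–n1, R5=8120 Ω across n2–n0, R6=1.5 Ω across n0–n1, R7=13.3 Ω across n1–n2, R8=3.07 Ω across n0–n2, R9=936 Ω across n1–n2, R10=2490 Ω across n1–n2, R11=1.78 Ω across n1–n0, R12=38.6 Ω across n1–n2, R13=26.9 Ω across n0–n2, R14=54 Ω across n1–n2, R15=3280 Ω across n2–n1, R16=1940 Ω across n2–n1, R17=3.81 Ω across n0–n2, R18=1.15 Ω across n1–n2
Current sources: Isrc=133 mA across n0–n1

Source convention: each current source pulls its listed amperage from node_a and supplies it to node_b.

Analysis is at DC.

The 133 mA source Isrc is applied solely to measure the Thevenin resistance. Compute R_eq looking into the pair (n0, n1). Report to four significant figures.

R_eq = 0.6070 Ω

MNA unknowns: 2 node voltages V₁..V_2
R1: Y=0.03175 on G[1,0]
R2: Y=0.0006536 on G[2,1]
R3: Y=0.002165 on G[0,1]
R4: Y=0.001508 on G[0,1]
R5: Y=0.0001232 on G[2,0]
R6: Y=0.6667 on G[0,1]
R7: Y=0.07519 on G[1,2]
R8: Y=0.3257 on G[0,2]
R9: Y=0.001068 on G[1,2]
R10: Y=0.0004016 on G[1,2]
R11: Y=0.5618 on G[1,0]
R12: Y=0.02591 on G[1,2]
R13: Y=0.03717 on G[0,2]
R14: Y=0.01852 on G[1,2]
R15: Y=0.0003049 on G[2,1]
R16: Y=0.0005155 on G[2,1]
R17: Y=0.2625 on G[0,2]
R18: Y=0.8696 on G[1,2]
Isrc: z[0]−=0.133, z[1]+=0.133
solve → V1=0.08073, V2=0.04951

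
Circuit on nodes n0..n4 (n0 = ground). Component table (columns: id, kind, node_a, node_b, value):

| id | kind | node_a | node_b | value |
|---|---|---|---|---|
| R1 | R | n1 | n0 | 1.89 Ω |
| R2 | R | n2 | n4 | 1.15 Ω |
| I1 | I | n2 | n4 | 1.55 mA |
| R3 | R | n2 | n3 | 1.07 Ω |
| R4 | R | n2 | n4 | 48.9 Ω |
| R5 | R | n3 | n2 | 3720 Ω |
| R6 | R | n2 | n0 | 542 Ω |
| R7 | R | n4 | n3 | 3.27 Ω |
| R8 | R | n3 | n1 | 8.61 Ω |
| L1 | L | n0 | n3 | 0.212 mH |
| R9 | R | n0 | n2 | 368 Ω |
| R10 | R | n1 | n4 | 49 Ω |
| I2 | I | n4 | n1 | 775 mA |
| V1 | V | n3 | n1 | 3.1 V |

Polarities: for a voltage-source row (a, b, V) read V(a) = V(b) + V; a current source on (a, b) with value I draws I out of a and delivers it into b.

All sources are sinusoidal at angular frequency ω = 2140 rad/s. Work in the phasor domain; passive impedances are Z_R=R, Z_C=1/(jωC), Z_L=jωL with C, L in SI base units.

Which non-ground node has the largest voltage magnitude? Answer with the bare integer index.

Element admittances at ω=2140 rad/s:
  Y(R1) = 0.5291+0.000j S between n1,n0
  Y(R2) = 0.8696+0.000j S between n2,n4
  I1: injects 0.00155 A into n4 (from n2)
  Y(R3) = 0.9346+0.000j S between n2,n3
  Y(R4) = 0.02045+0.000j S between n2,n4
  Y(R5) = 0.0002688+0.000j S between n3,n2
  Y(R6) = 0.001845+0.000j S between n2,n0
  Y(R7) = 0.3058+0.000j S between n4,n3
  Y(R8) = 0.1161+0.000j S between n3,n1
  Y(L1) = 0.000-2.204j S between n0,n3
  Y(R9) = 0.002717+0.000j S between n0,n2
  Y(R10) = 0.02041+0.000j S between n1,n4
  I2: injects 0.775 A into n1 (from n4)
  V1: constraint V(n3)−V(n1) = 3.1
Assemble and solve the 5×5 MNA system:
  V(n1)=-2.930+0.7039j  V(n2)=-0.3513+0.7012j  V(n3)=0.1704+0.7039j  V(n4)=-0.8993+0.7020j
  i(V1)=-2.727+0.3725j

1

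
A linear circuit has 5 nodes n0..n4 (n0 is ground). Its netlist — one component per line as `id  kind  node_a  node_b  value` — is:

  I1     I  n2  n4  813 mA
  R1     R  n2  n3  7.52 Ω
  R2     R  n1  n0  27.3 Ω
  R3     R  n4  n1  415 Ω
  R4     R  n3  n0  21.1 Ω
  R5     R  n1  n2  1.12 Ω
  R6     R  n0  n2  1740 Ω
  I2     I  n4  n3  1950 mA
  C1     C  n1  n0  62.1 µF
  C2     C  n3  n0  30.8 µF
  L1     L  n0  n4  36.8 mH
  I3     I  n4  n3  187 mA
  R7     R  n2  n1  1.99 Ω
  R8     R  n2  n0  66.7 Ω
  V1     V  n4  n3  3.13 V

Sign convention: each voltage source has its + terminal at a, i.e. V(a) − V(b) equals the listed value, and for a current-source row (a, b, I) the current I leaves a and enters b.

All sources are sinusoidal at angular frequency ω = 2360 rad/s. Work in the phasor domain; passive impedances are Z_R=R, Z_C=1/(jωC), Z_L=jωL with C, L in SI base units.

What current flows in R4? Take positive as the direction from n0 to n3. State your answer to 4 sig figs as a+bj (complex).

-0.1544+0.01918j A

Element admittances at ω=2360 rad/s:
  I1: injects 0.813 A into n4 (from n2)
  Y(R1) = 0.1330+0.000j S between n2,n3
  Y(R2) = 0.03663+0.000j S between n1,n0
  Y(R3) = 0.002410+0.000j S between n4,n1
  Y(R4) = 0.04739+0.000j S between n3,n0
  Y(R5) = 0.8929+0.000j S between n1,n2
  Y(R6) = 0.0005747+0.000j S between n0,n2
  I2: injects 1.95 A into n3 (from n4)
  Y(C1) = 0.000+0.1466j S between n1,n0
  Y(C2) = 0.000+0.07269j S between n3,n0
  Y(L1) = 0.000-0.01151j S between n0,n4
  I3: injects 0.187 A into n3 (from n4)
  Y(R7) = 0.5025+0.000j S between n2,n1
  Y(R8) = 0.01499+0.000j S between n2,n0
  V1: constraint V(n4)−V(n3) = 3.13
Assemble and solve the 5×5 MNA system:
  V(n1)=-1.244+0.7659j  V(n2)=-1.371+0.6573j  V(n3)=3.258-0.4048j  V(n4)=6.388-0.4048j
  i(V1)=-1.338+0.07637j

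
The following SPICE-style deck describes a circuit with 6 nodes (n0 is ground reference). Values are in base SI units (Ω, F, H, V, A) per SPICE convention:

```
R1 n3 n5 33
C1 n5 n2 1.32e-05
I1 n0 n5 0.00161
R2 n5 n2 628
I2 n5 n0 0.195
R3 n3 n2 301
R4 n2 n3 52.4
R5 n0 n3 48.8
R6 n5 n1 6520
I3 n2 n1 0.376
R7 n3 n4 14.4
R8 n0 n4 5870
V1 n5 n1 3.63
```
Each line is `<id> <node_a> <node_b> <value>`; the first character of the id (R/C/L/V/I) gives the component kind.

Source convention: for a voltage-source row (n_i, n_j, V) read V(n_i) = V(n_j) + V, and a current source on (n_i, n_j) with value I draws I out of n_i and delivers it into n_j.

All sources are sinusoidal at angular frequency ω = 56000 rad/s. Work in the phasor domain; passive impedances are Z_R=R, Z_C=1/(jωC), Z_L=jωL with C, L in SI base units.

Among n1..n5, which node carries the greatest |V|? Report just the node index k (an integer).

1

MNA unknowns: 5 node voltages V₁..V_5 plus 1 source current (V1)
R1: Y=0.03030+0.000j on G[3,5]
C1: Y=0.000+0.7392j on G[5,2]
I1: z[0]−=0.00161, z[5]+=0.00161
R2: Y=0.001592+0.000j on G[5,2]
I2: z[5]−=0.195, z[0]+=0.195
R3: Y=0.003322+0.000j on G[3,2]
R4: Y=0.01908+0.000j on G[2,3]
R5: Y=0.02049+0.000j on G[0,3]
R6: Y=0.0001534+0.000j on G[5,1]
I3: z[2]−=0.376, z[1]+=0.376
R7: Y=0.06944+0.000j on G[3,4]
R8: Y=0.0001704+0.000j on G[0,4]
V1: row V5−V1=3.63, i_V1 at 5,1
solve → V1=-16.66-0.1689j, V2=-13.03+0.2284j, V3=-9.360+0.000j, V4=-9.337+0.000j, V5=-13.03-0.1689j
aux → i_V1=-0.3766+0.000j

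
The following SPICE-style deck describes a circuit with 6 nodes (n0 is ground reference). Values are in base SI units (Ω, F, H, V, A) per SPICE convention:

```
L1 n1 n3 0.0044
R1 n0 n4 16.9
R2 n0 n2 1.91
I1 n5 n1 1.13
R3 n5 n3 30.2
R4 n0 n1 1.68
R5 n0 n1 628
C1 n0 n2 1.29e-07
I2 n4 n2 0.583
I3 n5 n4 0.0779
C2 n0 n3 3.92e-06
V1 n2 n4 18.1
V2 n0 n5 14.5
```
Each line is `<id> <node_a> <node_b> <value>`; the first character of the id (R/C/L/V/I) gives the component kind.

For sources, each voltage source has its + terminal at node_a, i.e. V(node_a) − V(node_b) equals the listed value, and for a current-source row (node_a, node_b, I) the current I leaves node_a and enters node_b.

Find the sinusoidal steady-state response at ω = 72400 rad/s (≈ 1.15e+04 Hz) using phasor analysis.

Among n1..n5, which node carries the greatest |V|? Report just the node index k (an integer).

MNA unknowns: 5 node voltages V₁..V_5 plus 2 source currents (V1, V2)
L1: Y=0.000-0.003139j on G[1,3]
R1: Y=0.05917+0.000j on G[0,4]
R2: Y=0.5236+0.000j on G[0,2]
I1: z[5]−=1.13, z[1]+=1.13
R3: Y=0.03311+0.000j on G[5,3]
R4: Y=0.5952+0.000j on G[0,1]
R5: Y=0.001592+0.000j on G[0,1]
C1: Y=0.000+0.009340j on G[0,2]
I2: z[4]−=0.583, z[2]+=0.583
I3: z[5]−=0.0779, z[4]+=0.0779
C2: Y=0.000+0.2838j on G[0,3]
V1: row V2−V4=18.1, i_V1 at 2,4
V2: row V0−V5=14.5, i_V2 at 0,5
solve → V1=1.902+0.01116j, V2=1.971-0.03159j, V3=-0.2200+1.685j, V4=-16.13-0.03159j, V5=-14.50+0.000j
aux → i_V1=-0.4493-0.001869j, i_V2=0.7351-0.05578j

4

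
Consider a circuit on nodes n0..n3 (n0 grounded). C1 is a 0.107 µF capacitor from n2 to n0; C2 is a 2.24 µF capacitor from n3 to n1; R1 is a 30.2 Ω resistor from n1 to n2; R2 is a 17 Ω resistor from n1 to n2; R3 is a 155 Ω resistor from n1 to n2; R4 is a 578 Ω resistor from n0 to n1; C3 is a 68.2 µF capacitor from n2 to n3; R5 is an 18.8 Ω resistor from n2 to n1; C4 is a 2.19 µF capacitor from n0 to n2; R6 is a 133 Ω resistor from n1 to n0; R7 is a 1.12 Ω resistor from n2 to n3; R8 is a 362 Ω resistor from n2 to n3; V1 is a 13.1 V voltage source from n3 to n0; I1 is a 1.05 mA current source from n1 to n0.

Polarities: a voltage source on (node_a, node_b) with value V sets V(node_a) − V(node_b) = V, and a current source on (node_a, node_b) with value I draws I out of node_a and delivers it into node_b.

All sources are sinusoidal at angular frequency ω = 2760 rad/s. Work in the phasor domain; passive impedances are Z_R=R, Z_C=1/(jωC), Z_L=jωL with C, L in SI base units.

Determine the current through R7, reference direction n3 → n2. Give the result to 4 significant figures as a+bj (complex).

Apply KCL at each of the 3 non-ground nodes and solve the resulting linear system.
Node n1: branches {C2, R1, R2, R3, R4, R5, R6, I1} → V_1 = 12.21-0.01854j
Node n2: branches {C1, R1, R2, R3, C3, R5, C4, R7, R8} → V_2 = 12.96-0.05606j
Node n3: branches {C2, C3, R7, R8, V1} → V_3 = 13.10+0.000j
Source currents: i(V1)=-0.1143-0.08199j

0.1246+0.05006j A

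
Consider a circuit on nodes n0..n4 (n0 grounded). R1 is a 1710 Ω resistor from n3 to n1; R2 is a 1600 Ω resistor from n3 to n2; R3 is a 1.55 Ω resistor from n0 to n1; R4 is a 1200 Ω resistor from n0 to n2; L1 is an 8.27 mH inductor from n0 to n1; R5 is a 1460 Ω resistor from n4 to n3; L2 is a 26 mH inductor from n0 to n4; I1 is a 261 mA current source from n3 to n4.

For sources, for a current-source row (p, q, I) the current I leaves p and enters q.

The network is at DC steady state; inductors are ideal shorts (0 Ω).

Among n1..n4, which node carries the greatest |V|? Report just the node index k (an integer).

MNA unknowns: 4 node voltages V₁..V_4 plus 2 source currents (L1, L2)
R1: Y=0.0005848 on G[3,1]
R2: Y=0.0006250 on G[3,2]
R3: Y=0.6452 on G[0,1]
R4: Y=0.0008333 on G[0,2]
L1: row V0−V1=0, i_L1 at 0,1
R5: Y=0.0006849 on G[4,3]
L2: row V0−V4=0, i_L2 at 0,4
I1: z[3]−=0.261, z[4]+=0.261
solve → V1=0.000, V2=-68.76, V3=-160.4, V4=0.000
aux → i_L1=0.09382, i_L2=-0.1511

3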